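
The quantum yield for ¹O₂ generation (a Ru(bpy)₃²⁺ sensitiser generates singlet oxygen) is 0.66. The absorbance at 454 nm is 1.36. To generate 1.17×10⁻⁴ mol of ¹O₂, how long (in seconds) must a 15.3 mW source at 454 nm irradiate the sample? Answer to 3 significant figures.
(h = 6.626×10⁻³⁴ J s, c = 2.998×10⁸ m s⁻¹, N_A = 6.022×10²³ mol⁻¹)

t ≈ 3190 s

Photons that must be absorbed: 1.17×10⁻⁴ / 0.66 = 1.773×10⁻⁴ mol.
Fraction absorbed: 1 − 10^(−1.36) = 0.9563.
Incident photons needed: 1.773×10⁻⁴ / 0.9563 = 1.854×10⁻⁴ mol.
Photon energy: hc/λ = 4.375×10⁻¹⁹ J; per mole, 2.635×10⁵ J mol⁻¹.
Energy required: 1.854×10⁻⁴ × 2.635×10⁵ = 48.85 J.
Time: 48.85 J / 0.0153 W = 3190 s.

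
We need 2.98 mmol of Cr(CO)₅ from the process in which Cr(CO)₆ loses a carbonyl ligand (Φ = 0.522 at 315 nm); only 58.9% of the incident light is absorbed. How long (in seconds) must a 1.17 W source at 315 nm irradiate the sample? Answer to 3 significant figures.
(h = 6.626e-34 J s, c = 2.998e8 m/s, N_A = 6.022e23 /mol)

t ≈ 3150 s

Product: 2.98 mmol = 0.00298 mol.
Photons that must be absorbed: 0.00298 / 0.522 = 0.005709 mol.
Incident photons needed: 0.005709 / 0.589 = 0.009693 mol.
Photon energy: hc/λ = 6.306e-19 J; per mole, 3.797e5 J mol⁻¹.
Energy required: 0.009693 × 3.797e5 = 3680 J.
Time: 3680 J / 1.17 W = 3150 s.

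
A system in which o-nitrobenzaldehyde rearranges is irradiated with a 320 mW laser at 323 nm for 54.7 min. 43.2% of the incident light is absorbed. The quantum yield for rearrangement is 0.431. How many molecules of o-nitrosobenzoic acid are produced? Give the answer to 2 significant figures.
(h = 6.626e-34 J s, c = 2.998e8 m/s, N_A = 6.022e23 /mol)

Photon energy at 323 nm: hc/λ = (6.626e-34)(2.998e8)/(323e-9) = 6.150e-19 J.
Energy delivered: (320 mW)(3282 s) = 1050 J.
Photons incident: 1050 / 6.150e-19 = 1.707e21, i.e. 1.707e21/6.022e23 = 0.002835 mol.
Photons absorbed: 0.432 × 0.002835 = 0.001225 mol.
Product: Φ × n_abs = 0.431 × 0.001225 = 5.280e-4 mol.
As a count: 5.280e-4 × 6.022e23 = 3.2e20.

3.2e20 molecules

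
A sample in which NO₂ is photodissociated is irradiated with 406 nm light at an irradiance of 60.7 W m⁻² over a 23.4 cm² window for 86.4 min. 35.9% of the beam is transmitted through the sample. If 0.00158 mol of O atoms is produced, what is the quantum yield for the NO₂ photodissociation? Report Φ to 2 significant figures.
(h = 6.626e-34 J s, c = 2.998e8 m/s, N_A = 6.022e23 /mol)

Φ = 0.99

Photon energy at 406 nm: hc/λ = (6.626e-34)(2.998e8)/(406e-9) = 4.893e-19 J.
Energy delivered: (60.7 W m⁻²)(23.4e-4 m²)(5184 s) = 736.3 J.
Photons incident: 736.3 / 4.893e-19 = 1.505e21, i.e. 1.505e21/6.022e23 = 0.002499 mol.
Fraction absorbed: 1 − 35.9/100 = 0.6410.
Photons absorbed: 0.6410 × 0.002499 = 0.001602 mol.
Φ = 0.00158 mol / 0.001602 mol photons = 0.99.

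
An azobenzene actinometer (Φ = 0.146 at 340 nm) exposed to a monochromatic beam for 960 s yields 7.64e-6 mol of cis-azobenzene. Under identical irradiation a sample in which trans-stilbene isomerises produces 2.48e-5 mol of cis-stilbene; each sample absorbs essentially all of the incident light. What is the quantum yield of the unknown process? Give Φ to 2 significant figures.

Photons absorbed by the actinometer: 7.64e-6 / 0.146 = 5.233e-5 mol.
Φ(unknown) = 2.48e-5 / 5.233e-5 = 0.47.

Φ = 0.47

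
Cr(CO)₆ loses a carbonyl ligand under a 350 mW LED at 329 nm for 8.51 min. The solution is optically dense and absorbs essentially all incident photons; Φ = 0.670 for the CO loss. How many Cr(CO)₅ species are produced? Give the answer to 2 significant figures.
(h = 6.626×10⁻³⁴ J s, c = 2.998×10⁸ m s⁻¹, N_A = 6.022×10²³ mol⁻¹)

2.0×10²⁰ species

Photon energy at 329 nm: hc/λ = (6.626×10⁻³⁴)(2.998×10⁸)/(329×10⁻⁹) = 6.038×10⁻¹⁹ J.
Energy delivered: (350 mW)(510.6 s) = 178.7 J.
Photons incident: 178.7 / 6.038×10⁻¹⁹ = 2.960×10²⁰, i.e. 2.960×10²⁰/6.022×10²³ = 4.915×10⁻⁴ mol.
Product: Φ × n_abs = 0.670 × 4.915×10⁻⁴ = 3.293×10⁻⁴ mol.
As a count: 3.293×10⁻⁴ × 6.022×10²³ = 2.0×10²⁰.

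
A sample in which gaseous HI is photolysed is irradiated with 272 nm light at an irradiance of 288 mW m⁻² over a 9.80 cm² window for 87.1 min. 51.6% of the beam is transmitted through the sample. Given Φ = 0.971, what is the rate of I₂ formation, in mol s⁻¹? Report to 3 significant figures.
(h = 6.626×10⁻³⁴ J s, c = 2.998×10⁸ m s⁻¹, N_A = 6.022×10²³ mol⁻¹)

3.02×10⁻¹⁰ mol s⁻¹

Photon energy at 272 nm: hc/λ = (6.626×10⁻³⁴)(2.998×10⁸)/(272×10⁻⁹) = 7.303×10⁻¹⁹ J.
Energy delivered: (288 mW m⁻²)(9.80×10⁻⁴ m²)(5226 s) = 1.475 J.
Photons incident: 1.475 / 7.303×10⁻¹⁹ = 2.020×10¹⁸, i.e. 2.020×10¹⁸/6.022×10²³ = 3.354×10⁻⁶ mol.
Fraction absorbed: 1 − 51.6/100 = 0.4840.
Photons absorbed: 0.4840 × 3.354×10⁻⁶ = 1.623×10⁻⁶ mol.
Product formed: 0.971 × 1.623×10⁻⁶ = 1.576×10⁻⁶ mol.
Rate: 1.576×10⁻⁶ / 5226 s = 3.02×10⁻¹⁰ mol s⁻¹.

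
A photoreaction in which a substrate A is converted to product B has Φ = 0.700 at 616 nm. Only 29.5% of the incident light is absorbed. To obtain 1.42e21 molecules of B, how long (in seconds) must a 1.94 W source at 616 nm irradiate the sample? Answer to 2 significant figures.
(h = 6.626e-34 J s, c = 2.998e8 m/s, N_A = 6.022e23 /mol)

Product: 1.42e21 / 6.022e23 = 0.002358 mol.
Photons that must be absorbed: 0.002358 / 0.700 = 0.003369 mol.
Incident photons needed: 0.003369 / 0.295 = 0.01142 mol.
Photon energy: hc/λ = 3.225e-19 J; per mole, 1.942e5 J mol⁻¹.
Energy required: 0.01142 × 1.942e5 = 2218 J.
Time: 2218 J / 1.94 W = 1100 s.

t ≈ 1100 s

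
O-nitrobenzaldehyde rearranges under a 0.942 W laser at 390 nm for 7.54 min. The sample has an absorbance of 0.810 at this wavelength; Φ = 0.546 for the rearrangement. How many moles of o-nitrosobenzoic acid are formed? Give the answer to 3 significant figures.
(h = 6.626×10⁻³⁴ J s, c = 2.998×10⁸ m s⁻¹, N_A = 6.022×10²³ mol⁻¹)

Photon energy at 390 nm: hc/λ = (6.626×10⁻³⁴)(2.998×10⁸)/(390×10⁻⁹) = 5.094×10⁻¹⁹ J.
Energy delivered: (0.942 W)(452.4 s) = 426.2 J.
Photons incident: 426.2 / 5.094×10⁻¹⁹ = 8.367×10²⁰, i.e. 8.367×10²⁰/6.022×10²³ = 0.001389 mol.
Fraction absorbed: 1 − 10^(−0.810) = 0.8451.
Photons absorbed: 0.8451 × 0.001389 = 0.001174 mol.
Product: Φ × n_abs = 0.546 × 0.001174 = 6.410×10⁻⁴ mol.

6.41×10⁻⁴ mol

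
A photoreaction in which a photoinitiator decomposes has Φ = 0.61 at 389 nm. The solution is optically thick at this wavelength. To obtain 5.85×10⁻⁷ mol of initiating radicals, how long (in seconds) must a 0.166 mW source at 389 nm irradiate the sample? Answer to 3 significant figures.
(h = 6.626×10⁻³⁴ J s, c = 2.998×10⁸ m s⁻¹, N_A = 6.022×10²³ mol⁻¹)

Photons that must be absorbed: 5.85×10⁻⁷ / 0.61 = 9.590×10⁻⁷ mol.
Photon energy: hc/λ = 5.107×10⁻¹⁹ J; per mole, 3.075×10⁵ J mol⁻¹.
Energy required: 9.590×10⁻⁷ × 3.075×10⁵ = 0.2949 J.
Time: 0.2949 J / 0.000166 W = 1780 s.

t ≈ 1780 s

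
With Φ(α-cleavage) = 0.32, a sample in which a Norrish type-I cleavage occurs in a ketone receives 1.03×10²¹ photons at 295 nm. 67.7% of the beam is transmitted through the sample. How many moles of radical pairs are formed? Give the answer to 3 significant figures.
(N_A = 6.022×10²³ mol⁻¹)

Moles of photons: 1.03×10²¹ / 6.022×10²³ = 0.001710 mol.
Fraction absorbed: 1 − 67.7/100 = 0.3230.
Photons absorbed: 0.3230 × 0.001710 = 5.523×10⁻⁴ mol.
Product: Φ × n_abs = 0.32 × 5.523×10⁻⁴ = 1.767×10⁻⁴ mol.

1.77×10⁻⁴ mol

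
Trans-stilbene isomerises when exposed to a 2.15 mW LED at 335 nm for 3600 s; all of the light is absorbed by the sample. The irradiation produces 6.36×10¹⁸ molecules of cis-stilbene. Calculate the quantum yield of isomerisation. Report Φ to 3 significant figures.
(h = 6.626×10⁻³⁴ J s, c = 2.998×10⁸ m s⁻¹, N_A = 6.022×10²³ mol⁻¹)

Φ = 0.487

Product: 6.36×10¹⁸ / 6.022×10²³ = 1.056×10⁻⁵ mol.
Photon energy at 335 nm: hc/λ = (6.626×10⁻³⁴)(2.998×10⁸)/(335×10⁻⁹) = 5.930×10⁻¹⁹ J.
Energy delivered: (2.15 mW)(3600 s) = 7.740 J.
Photons incident: 7.740 / 5.930×10⁻¹⁹ = 1.305×10¹⁹, i.e. 1.305×10¹⁹/6.022×10²³ = 2.167×10⁻⁵ mol.
Φ = 1.056×10⁻⁵ mol / 2.167×10⁻⁵ mol photons = 0.487.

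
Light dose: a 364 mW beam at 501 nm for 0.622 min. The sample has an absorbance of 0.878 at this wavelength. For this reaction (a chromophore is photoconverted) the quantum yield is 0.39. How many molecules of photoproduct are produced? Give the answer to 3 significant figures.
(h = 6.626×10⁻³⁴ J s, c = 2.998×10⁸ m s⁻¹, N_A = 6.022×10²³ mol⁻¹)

Photon energy at 501 nm: hc/λ = (6.626×10⁻³⁴)(2.998×10⁸)/(501×10⁻⁹) = 3.965×10⁻¹⁹ J.
Energy delivered: (364 mW)(37.32 s) = 13.58 J.
Photons incident: 13.58 / 3.965×10⁻¹⁹ = 3.425×10¹⁹, i.e. 3.425×10¹⁹/6.022×10²³ = 5.687×10⁻⁵ mol.
Fraction absorbed: 1 − 10^(−0.878) = 0.8676.
Photons absorbed: 0.8676 × 5.687×10⁻⁵ = 4.934×10⁻⁵ mol.
Product: Φ × n_abs = 0.39 × 4.934×10⁻⁵ = 1.924×10⁻⁵ mol.
As a count: 1.924×10⁻⁵ × 6.022×10²³ = 1.16×10¹⁹.

1.16×10¹⁹ molecules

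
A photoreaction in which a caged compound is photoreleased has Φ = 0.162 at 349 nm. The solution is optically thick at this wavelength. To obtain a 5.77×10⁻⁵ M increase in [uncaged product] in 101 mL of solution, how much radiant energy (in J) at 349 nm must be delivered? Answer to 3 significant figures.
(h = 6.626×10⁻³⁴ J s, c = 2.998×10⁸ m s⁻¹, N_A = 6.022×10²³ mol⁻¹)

Product: (5.77×10⁻⁵ M)(0.101 L) = 5.828×10⁻⁶ mol.
Photons that must be absorbed: 5.828×10⁻⁶ / 0.162 = 3.598×10⁻⁵ mol.
Photon energy: hc/λ = 5.692×10⁻¹⁹ J; per mole, 3.428×10⁵ J mol⁻¹.
Energy required: 3.598×10⁻⁵ × 3.428×10⁵ = 12.3 J.

12.3 J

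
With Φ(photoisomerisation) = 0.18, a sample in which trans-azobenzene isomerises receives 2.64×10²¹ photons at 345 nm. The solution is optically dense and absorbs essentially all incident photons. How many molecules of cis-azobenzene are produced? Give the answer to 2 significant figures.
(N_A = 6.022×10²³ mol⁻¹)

Moles of photons: 2.64×10²¹ / 6.022×10²³ = 0.004384 mol.
Product: Φ × n_abs = 0.18 × 0.004384 = 7.891×10⁻⁴ mol.
As a count: 7.891×10⁻⁴ × 6.022×10²³ = 4.8×10²⁰.

4.8×10²⁰ molecules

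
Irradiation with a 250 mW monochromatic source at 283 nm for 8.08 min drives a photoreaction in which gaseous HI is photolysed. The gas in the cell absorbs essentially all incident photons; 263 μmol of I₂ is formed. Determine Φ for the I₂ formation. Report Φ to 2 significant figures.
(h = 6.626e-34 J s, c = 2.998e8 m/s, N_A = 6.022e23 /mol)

Product: 263 μmol = 2.63e-4 mol.
Photon energy at 283 nm: hc/λ = (6.626e-34)(2.998e8)/(283e-9) = 7.019e-19 J.
Energy delivered: (250 mW)(484.8 s) = 121.2 J.
Photons incident: 121.2 / 7.019e-19 = 1.727e20, i.e. 1.727e20/6.022e23 = 2.868e-4 mol.
Φ = 2.63e-4 mol / 2.868e-4 mol photons = 0.92.

Φ = 0.92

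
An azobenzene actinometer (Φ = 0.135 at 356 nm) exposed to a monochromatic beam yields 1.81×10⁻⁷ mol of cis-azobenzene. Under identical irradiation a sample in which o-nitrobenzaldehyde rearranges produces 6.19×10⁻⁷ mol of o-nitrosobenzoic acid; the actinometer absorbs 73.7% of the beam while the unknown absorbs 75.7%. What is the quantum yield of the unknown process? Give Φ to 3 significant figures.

Φ = 0.449

Photons absorbed by the actinometer: 1.81×10⁻⁷ / 0.135 = 1.341×10⁻⁶ mol.
Incident flux: 1.341×10⁻⁶ / 0.737 = 1.820×10⁻⁶ einstein.
Absorbed by unknown: 0.757 × 1.820×10⁻⁶ = 1.378×10⁻⁶ mol.
Φ(unknown) = 6.19×10⁻⁷ / 1.378×10⁻⁶ = 0.449.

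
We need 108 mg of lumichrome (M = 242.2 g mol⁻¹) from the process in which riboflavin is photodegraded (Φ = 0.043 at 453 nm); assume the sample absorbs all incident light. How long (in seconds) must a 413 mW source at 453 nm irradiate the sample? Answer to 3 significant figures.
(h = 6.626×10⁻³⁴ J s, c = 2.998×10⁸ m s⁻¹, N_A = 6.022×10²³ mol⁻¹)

t ≈ 6630 s

Product: 108 mg / 242.2 g mol⁻¹ = 4.459×10⁻⁴ mol.
Photons that must be absorbed: 4.459×10⁻⁴ / 0.043 = 0.01037 mol.
Photon energy: hc/λ = 4.385×10⁻¹⁹ J; per mole, 2.641×10⁵ J mol⁻¹.
Energy required: 0.01037 × 2.641×10⁵ = 2739 J.
Time: 2739 J / 0.413 W = 6630 s.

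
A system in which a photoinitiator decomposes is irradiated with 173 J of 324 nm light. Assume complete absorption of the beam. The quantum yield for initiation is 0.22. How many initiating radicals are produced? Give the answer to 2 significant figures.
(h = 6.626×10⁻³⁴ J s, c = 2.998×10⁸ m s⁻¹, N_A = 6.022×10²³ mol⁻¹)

Photon energy at 324 nm: hc/λ = (6.626×10⁻³⁴)(2.998×10⁸)/(324×10⁻⁹) = 6.131×10⁻¹⁹ J.
Photons incident: 173 / 6.131×10⁻¹⁹ = 2.822×10²⁰, i.e. 2.822×10²⁰/6.022×10²³ = 4.686×10⁻⁴ mol.
Product: Φ × n_abs = 0.22 × 4.686×10⁻⁴ = 1.031×10⁻⁴ mol.
As a count: 1.031×10⁻⁴ × 6.022×10²³ = 6.2×10¹⁹.

6.2×10¹⁹ initiating radicals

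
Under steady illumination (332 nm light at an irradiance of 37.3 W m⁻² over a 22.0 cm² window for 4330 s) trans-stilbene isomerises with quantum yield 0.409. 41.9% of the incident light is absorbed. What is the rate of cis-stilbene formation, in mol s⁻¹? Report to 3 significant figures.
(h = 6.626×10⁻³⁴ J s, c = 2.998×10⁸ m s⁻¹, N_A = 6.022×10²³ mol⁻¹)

3.90×10⁻⁸ mol s⁻¹

Photon energy at 332 nm: hc/λ = (6.626×10⁻³⁴)(2.998×10⁸)/(332×10⁻⁹) = 5.983×10⁻¹⁹ J.
Energy delivered: (37.3 W m⁻²)(22.0×10⁻⁴ m²)(4330 s) = 355.3 J.
Photons incident: 355.3 / 5.983×10⁻¹⁹ = 5.938×10²⁰, i.e. 5.938×10²⁰/6.022×10²³ = 9.861×10⁻⁴ mol.
Photons absorbed: 0.419 × 9.861×10⁻⁴ = 4.132×10⁻⁴ mol.
Product formed: 0.409 × 4.132×10⁻⁴ = 1.690×10⁻⁴ mol.
Rate: 1.690×10⁻⁴ / 4330 s = 3.90×10⁻⁸ mol s⁻¹.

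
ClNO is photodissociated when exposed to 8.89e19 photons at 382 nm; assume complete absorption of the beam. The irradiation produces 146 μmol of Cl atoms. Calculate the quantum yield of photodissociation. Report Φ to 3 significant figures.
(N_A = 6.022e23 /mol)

Φ = 0.989

Product: 146 μmol = 1.46e-4 mol.
Moles of photons: 8.89e19 / 6.022e23 = 1.476e-4 mol.
Φ = 1.46e-4 mol / 1.476e-4 mol photons = 0.989.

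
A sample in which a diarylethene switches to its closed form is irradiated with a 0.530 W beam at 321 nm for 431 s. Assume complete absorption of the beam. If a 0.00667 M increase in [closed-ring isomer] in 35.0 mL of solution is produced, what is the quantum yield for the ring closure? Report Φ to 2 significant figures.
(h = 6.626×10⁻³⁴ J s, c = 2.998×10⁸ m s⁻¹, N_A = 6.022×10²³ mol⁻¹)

Product: (0.00667 M)(0.035 L) = 2.335×10⁻⁴ mol.
Photon energy at 321 nm: hc/λ = (6.626×10⁻³⁴)(2.998×10⁸)/(321×10⁻⁹) = 6.188×10⁻¹⁹ J.
Energy delivered: (0.530 W)(431 s) = 228.4 J.
Photons incident: 228.4 / 6.188×10⁻¹⁹ = 3.691×10²⁰, i.e. 3.691×10²⁰/6.022×10²³ = 6.129×10⁻⁴ mol.
Φ = 2.335×10⁻⁴ mol / 6.129×10⁻⁴ mol photons = 0.38.

Φ = 0.38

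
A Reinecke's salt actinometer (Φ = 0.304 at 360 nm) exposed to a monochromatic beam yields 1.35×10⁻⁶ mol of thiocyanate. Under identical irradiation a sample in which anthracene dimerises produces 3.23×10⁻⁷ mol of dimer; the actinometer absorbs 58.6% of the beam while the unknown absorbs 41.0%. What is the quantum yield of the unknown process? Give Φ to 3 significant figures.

Photons absorbed by the actinometer: 1.35×10⁻⁶ / 0.304 = 4.441×10⁻⁶ mol.
Incident flux: 4.441×10⁻⁶ / 0.586 = 7.578×10⁻⁶ einstein.
Absorbed by unknown: 0.410 × 7.578×10⁻⁶ = 3.107×10⁻⁶ mol.
Φ(unknown) = 3.23×10⁻⁷ / 3.107×10⁻⁶ = 0.104.

Φ = 0.104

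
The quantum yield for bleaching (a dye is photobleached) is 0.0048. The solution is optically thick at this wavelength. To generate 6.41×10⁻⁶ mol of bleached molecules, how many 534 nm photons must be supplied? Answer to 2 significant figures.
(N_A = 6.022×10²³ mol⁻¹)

Photons that must be absorbed: 6.41×10⁻⁶ / 0.0048 = 0.001335 mol.
Photon count: 0.001335 × 6.022×10²³ = 8.0×10²⁰.

8.0×10²⁰ photons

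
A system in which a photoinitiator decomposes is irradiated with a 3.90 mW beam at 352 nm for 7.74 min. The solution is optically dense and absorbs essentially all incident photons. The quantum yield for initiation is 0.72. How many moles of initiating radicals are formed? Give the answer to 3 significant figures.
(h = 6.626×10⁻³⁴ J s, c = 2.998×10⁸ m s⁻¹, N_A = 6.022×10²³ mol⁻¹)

Photon energy at 352 nm: hc/λ = (6.626×10⁻³⁴)(2.998×10⁸)/(352×10⁻⁹) = 5.643×10⁻¹⁹ J.
Energy delivered: (3.90 mW)(464.4 s) = 1.811 J.
Photons incident: 1.811 / 5.643×10⁻¹⁹ = 3.209×10¹⁸, i.e. 3.209×10¹⁸/6.022×10²³ = 5.329×10⁻⁶ mol.
Product: Φ × n_abs = 0.72 × 5.329×10⁻⁶ = 3.837×10⁻⁶ mol.

3.84×10⁻⁶ mol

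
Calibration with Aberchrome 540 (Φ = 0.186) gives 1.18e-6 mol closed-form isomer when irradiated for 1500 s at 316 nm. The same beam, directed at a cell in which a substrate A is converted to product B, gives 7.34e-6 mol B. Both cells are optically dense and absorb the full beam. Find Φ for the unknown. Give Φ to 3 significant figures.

Photons absorbed by the actinometer: 1.18e-6 / 0.186 = 6.344e-6 mol.
Φ(unknown) = 7.34e-6 / 6.344e-6 = 1.16.

Φ = 1.16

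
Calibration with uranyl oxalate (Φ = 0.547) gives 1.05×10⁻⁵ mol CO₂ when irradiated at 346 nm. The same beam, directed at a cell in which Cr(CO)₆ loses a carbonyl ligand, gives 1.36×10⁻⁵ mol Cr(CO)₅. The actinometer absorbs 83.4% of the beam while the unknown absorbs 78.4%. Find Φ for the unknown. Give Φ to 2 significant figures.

Φ = 0.75

Photons absorbed by the actinometer: 1.05×10⁻⁵ / 0.547 = 1.920×10⁻⁵ mol.
Incident flux: 1.920×10⁻⁵ / 0.834 = 2.302×10⁻⁵ einstein.
Absorbed by unknown: 0.784 × 2.302×10⁻⁵ = 1.805×10⁻⁵ mol.
Φ(unknown) = 1.36×10⁻⁵ / 1.805×10⁻⁵ = 0.75.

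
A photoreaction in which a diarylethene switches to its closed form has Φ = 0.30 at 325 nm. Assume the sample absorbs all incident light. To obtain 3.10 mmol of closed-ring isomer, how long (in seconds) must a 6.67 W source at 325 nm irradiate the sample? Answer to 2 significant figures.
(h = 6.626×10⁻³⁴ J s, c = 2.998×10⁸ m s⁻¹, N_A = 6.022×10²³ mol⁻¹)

Product: 3.10 mmol = 0.00310 mol.
Photons that must be absorbed: 0.00310 / 0.30 = 0.01033 mol.
Photon energy: hc/λ = 6.112×10⁻¹⁹ J; per mole, 3.681×10⁵ J mol⁻¹.
Energy required: 0.01033 × 3.681×10⁵ = 3802 J.
Time: 3802 J / 6.67 W = 570 s.

t ≈ 570 s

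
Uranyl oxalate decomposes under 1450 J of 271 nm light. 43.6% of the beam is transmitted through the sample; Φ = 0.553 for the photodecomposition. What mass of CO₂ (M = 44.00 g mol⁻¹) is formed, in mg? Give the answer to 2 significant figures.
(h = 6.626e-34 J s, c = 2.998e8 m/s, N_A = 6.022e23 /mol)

45 mg

Photon energy at 271 nm: hc/λ = (6.626e-34)(2.998e8)/(271e-9) = 7.330e-19 J.
Photons incident: 1450 / 7.330e-19 = 1.978e21, i.e. 1.978e21/6.022e23 = 0.003285 mol.
Fraction absorbed: 1 − 43.6/100 = 0.5640.
Photons absorbed: 0.5640 × 0.003285 = 0.001853 mol.
Product: Φ × n_abs = 0.553 × 0.001853 = 0.001025 mol.
Mass: 0.001025 × 44.00 = 0.04510 g = 45 mg.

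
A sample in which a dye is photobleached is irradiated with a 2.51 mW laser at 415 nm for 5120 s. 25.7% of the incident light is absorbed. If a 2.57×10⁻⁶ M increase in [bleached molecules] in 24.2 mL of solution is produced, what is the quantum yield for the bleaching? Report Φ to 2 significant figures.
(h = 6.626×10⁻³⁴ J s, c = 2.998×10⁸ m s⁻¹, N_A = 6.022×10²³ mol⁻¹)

Product: (2.57×10⁻⁶ M)(0.0242 L) = 6.219×10⁻⁸ mol.
Photon energy at 415 nm: hc/λ = (6.626×10⁻³⁴)(2.998×10⁸)/(415×10⁻⁹) = 4.787×10⁻¹⁹ J.
Energy delivered: (2.51 mW)(5120 s) = 12.85 J.
Photons incident: 12.85 / 4.787×10⁻¹⁹ = 2.684×10¹⁹, i.e. 2.684×10¹⁹/6.022×10²³ = 4.457×10⁻⁵ mol.
Photons absorbed: 0.257 × 4.457×10⁻⁵ = 1.145×10⁻⁵ mol.
Φ = 6.219×10⁻⁸ mol / 1.145×10⁻⁵ mol photons = 0.0054.

Φ = 0.0054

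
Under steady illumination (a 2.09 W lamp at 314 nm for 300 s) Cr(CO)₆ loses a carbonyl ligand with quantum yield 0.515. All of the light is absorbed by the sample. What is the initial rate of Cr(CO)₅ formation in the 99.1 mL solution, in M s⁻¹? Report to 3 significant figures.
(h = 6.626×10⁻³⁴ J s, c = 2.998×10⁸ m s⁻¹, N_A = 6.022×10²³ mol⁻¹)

2.85×10⁻⁵ M s⁻¹

Photon energy at 314 nm: hc/λ = (6.626×10⁻³⁴)(2.998×10⁸)/(314×10⁻⁹) = 6.326×10⁻¹⁹ J.
Energy delivered: (2.09 W)(300 s) = 627.0 J.
Photons incident: 627.0 / 6.326×10⁻¹⁹ = 9.911×10²⁰, i.e. 9.911×10²⁰/6.022×10²³ = 0.001646 mol.
Product formed: 0.515 × 0.001646 = 8.477×10⁻⁴ mol.
Rate: 8.477×10⁻⁴ mol / (300 s × 0.0991 L) = 2.85×10⁻⁵ M s⁻¹.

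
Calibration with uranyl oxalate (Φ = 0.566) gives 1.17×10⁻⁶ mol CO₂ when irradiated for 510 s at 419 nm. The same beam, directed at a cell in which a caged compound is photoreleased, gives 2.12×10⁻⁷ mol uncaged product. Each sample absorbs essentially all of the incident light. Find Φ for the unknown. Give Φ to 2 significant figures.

Photons absorbed by the actinometer: 1.17×10⁻⁶ / 0.566 = 2.067×10⁻⁶ mol.
Φ(unknown) = 2.12×10⁻⁷ / 2.067×10⁻⁶ = 0.10.

Φ = 0.10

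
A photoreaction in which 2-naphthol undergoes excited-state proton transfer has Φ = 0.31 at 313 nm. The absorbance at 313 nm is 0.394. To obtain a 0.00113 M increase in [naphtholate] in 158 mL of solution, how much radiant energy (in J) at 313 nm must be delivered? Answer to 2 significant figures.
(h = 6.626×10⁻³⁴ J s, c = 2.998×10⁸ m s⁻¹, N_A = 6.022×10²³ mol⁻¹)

370 J

Product: (0.00113 M)(0.158 L) = 1.785×10⁻⁴ mol.
Photons that must be absorbed: 1.785×10⁻⁴ / 0.31 = 5.758×10⁻⁴ mol.
Fraction absorbed: 1 − 10^(−0.394) = 0.5964.
Incident photons needed: 5.758×10⁻⁴ / 0.5964 = 9.655×10⁻⁴ mol.
Photon energy: hc/λ = 6.347×10⁻¹⁹ J; per mole, 3.822×10⁵ J mol⁻¹.
Energy required: 9.655×10⁻⁴ × 3.822×10⁵ = 370 J.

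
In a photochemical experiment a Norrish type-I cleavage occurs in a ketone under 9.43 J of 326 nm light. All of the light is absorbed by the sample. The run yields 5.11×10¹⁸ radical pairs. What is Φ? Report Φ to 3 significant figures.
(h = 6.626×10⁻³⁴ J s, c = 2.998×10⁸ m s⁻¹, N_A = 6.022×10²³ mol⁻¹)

Product: 5.11×10¹⁸ / 6.022×10²³ = 8.486×10⁻⁶ mol.
Photon energy at 326 nm: hc/λ = (6.626×10⁻³⁴)(2.998×10⁸)/(326×10⁻⁹) = 6.093×10⁻¹⁹ J.
Photons incident: 9.43 / 6.093×10⁻¹⁹ = 1.548×10¹⁹, i.e. 1.548×10¹⁹/6.022×10²³ = 2.571×10⁻⁵ mol.
Φ = 8.486×10⁻⁶ mol / 2.571×10⁻⁵ mol photons = 0.330.

Φ = 0.330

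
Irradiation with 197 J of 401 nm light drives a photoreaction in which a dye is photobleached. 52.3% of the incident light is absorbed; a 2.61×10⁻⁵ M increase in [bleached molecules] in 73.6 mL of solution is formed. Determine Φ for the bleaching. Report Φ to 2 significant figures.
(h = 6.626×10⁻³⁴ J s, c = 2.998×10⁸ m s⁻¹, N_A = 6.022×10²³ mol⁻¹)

Product: (2.61×10⁻⁵ M)(0.0736 L) = 1.921×10⁻⁶ mol.
Photon energy at 401 nm: hc/λ = (6.626×10⁻³⁴)(2.998×10⁸)/(401×10⁻⁹) = 4.954×10⁻¹⁹ J.
Photons incident: 197 / 4.954×10⁻¹⁹ = 3.977×10²⁰, i.e. 3.977×10²⁰/6.022×10²³ = 6.604×10⁻⁴ mol.
Photons absorbed: 0.523 × 6.604×10⁻⁴ = 3.454×10⁻⁴ mol.
Φ = 1.921×10⁻⁶ mol / 3.454×10⁻⁴ mol photons = 0.0056.

Φ = 0.0056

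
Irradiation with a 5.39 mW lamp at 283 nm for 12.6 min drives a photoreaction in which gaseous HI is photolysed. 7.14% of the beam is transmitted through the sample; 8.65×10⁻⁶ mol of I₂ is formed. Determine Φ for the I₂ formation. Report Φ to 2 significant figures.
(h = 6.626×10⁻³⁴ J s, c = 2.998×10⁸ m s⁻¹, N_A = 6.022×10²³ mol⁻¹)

Photon energy at 283 nm: hc/λ = (6.626×10⁻³⁴)(2.998×10⁸)/(283×10⁻⁹) = 7.019×10⁻¹⁹ J.
Energy delivered: (5.39 mW)(756 s) = 4.075 J.
Photons incident: 4.075 / 7.019×10⁻¹⁹ = 5.806×10¹⁸, i.e. 5.806×10¹⁸/6.022×10²³ = 9.641×10⁻⁶ mol.
Fraction absorbed: 1 − 7.14/100 = 0.9286.
Photons absorbed: 0.9286 × 9.641×10⁻⁶ = 8.953×10⁻⁶ mol.
Φ = 8.65×10⁻⁶ mol / 8.953×10⁻⁶ mol photons = 0.97.

Φ = 0.97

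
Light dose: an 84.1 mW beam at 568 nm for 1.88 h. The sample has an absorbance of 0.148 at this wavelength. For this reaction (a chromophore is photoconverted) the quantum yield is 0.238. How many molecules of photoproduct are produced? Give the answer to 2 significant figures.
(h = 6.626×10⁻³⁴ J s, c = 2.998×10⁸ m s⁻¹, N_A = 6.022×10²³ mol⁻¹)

Photon energy at 568 nm: hc/λ = (6.626×10⁻³⁴)(2.998×10⁸)/(568×10⁻⁹) = 3.497×10⁻¹⁹ J.
Energy delivered: (84.1 mW)(6768 s) = 569.2 J.
Photons incident: 569.2 / 3.497×10⁻¹⁹ = 1.628×10²¹, i.e. 1.628×10²¹/6.022×10²³ = 0.002703 mol.
Fraction absorbed: 1 − 10^(−0.148) = 0.2888.
Photons absorbed: 0.2888 × 0.002703 = 7.806×10⁻⁴ mol.
Product: Φ × n_abs = 0.238 × 7.806×10⁻⁴ = 1.858×10⁻⁴ mol.
As a count: 1.858×10⁻⁴ × 6.022×10²³ = 1.1×10²⁰.

1.1×10²⁰ molecules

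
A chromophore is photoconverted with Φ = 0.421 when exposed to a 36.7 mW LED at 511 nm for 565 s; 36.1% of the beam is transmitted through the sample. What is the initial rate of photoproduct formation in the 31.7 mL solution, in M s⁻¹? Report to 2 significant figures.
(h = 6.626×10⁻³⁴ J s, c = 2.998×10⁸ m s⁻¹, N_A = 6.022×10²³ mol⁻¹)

Photon energy at 511 nm: hc/λ = (6.626×10⁻³⁴)(2.998×10⁸)/(511×10⁻⁹) = 3.887×10⁻¹⁹ J.
Energy delivered: (36.7 mW)(565 s) = 20.74 J.
Photons incident: 20.74 / 3.887×10⁻¹⁹ = 5.336×10¹⁹, i.e. 5.336×10¹⁹/6.022×10²³ = 8.861×10⁻⁵ mol.
Fraction absorbed: 1 − 36.1/100 = 0.6390.
Photons absorbed: 0.6390 × 8.861×10⁻⁵ = 5.662×10⁻⁵ mol.
Product formed: 0.421 × 5.662×10⁻⁵ = 2.384×10⁻⁵ mol.
Rate: 2.384×10⁻⁵ mol / (565 s × 0.0317 L) = 1.3×10⁻⁶ M s⁻¹.

1.3×10⁻⁶ M s⁻¹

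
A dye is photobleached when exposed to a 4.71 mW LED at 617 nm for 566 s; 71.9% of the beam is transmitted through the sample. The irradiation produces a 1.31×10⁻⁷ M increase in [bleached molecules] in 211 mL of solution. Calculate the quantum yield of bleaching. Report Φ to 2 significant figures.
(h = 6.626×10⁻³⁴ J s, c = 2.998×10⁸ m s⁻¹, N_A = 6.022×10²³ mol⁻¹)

Φ = 0.0072

Product: (1.31×10⁻⁷ M)(0.211 L) = 2.764×10⁻⁸ mol.
Photon energy at 617 nm: hc/λ = (6.626×10⁻³⁴)(2.998×10⁸)/(617×10⁻⁹) = 3.220×10⁻¹⁹ J.
Energy delivered: (4.71 mW)(566 s) = 2.666 J.
Photons incident: 2.666 / 3.220×10⁻¹⁹ = 8.280×10¹⁸, i.e. 8.280×10¹⁸/6.022×10²³ = 1.375×10⁻⁵ mol.
Fraction absorbed: 1 − 71.9/100 = 0.2810.
Photons absorbed: 0.2810 × 1.375×10⁻⁵ = 3.864×10⁻⁶ mol.
Φ = 2.764×10⁻⁸ mol / 3.864×10⁻⁶ mol photons = 0.0072.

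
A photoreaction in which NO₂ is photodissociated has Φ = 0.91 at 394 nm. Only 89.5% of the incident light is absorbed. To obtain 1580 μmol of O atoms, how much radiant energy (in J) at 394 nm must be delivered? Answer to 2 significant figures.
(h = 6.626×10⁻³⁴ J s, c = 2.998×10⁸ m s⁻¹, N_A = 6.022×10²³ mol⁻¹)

590 J

Product: 1580 μmol = 0.00158 mol.
Photons that must be absorbed: 0.00158 / 0.91 = 0.001736 mol.
Incident photons needed: 0.001736 / 0.895 = 0.001940 mol.
Photon energy: hc/λ = 5.042×10⁻¹⁹ J; per mole, 3.036×10⁵ J mol⁻¹.
Energy required: 0.001940 × 3.036×10⁵ = 590 J.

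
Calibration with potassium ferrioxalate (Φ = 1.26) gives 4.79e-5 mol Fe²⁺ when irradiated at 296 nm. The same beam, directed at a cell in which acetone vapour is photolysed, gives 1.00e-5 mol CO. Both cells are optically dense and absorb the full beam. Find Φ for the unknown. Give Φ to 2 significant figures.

Φ = 0.26

Photons absorbed by the actinometer: 4.79e-5 / 1.26 = 3.802e-5 mol.
Φ(unknown) = 1.00e-5 / 3.802e-5 = 0.26.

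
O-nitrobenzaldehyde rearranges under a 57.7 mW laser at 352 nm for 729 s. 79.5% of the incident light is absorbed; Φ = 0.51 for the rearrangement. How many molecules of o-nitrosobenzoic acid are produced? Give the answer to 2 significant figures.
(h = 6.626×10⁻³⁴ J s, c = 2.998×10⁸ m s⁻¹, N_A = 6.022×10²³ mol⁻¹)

Photon energy at 352 nm: hc/λ = (6.626×10⁻³⁴)(2.998×10⁸)/(352×10⁻⁹) = 5.643×10⁻¹⁹ J.
Energy delivered: (57.7 mW)(729 s) = 42.06 J.
Photons incident: 42.06 / 5.643×10⁻¹⁹ = 7.453×10¹⁹, i.e. 7.453×10¹⁹/6.022×10²³ = 1.238×10⁻⁴ mol.
Photons absorbed: 0.795 × 1.238×10⁻⁴ = 9.842×10⁻⁵ mol.
Product: Φ × n_abs = 0.51 × 9.842×10⁻⁵ = 5.019×10⁻⁵ mol.
As a count: 5.019×10⁻⁵ × 6.022×10²³ = 3.0×10¹⁹.

3.0×10¹⁹ molecules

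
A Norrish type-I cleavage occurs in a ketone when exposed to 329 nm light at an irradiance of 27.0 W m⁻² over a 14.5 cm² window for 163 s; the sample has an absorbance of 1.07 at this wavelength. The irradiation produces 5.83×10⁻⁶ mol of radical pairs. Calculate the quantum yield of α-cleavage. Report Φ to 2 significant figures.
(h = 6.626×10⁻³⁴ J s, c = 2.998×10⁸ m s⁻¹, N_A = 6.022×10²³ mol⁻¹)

Photon energy at 329 nm: hc/λ = (6.626×10⁻³⁴)(2.998×10⁸)/(329×10⁻⁹) = 6.038×10⁻¹⁹ J.
Energy delivered: (27.0 W m⁻²)(14.5×10⁻⁴ m²)(163 s) = 6.381 J.
Photons incident: 6.381 / 6.038×10⁻¹⁹ = 1.057×10¹⁹, i.e. 1.057×10¹⁹/6.022×10²³ = 1.755×10⁻⁵ mol.
Fraction absorbed: 1 − 10^(−1.07) = 0.9149.
Photons absorbed: 0.9149 × 1.755×10⁻⁵ = 1.606×10⁻⁵ mol.
Φ = 5.83×10⁻⁶ mol / 1.606×10⁻⁵ mol photons = 0.36.

Φ = 0.36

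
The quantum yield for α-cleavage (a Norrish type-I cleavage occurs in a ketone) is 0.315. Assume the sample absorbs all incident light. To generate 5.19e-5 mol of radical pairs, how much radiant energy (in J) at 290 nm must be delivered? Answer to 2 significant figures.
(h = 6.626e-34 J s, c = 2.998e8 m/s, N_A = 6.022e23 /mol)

68 J

Photons that must be absorbed: 5.19e-5 / 0.315 = 1.648e-4 mol.
Photon energy: hc/λ = 6.850e-19 J; per mole, 4.125e5 J mol⁻¹.
Energy required: 1.648e-4 × 4.125e5 = 68 J.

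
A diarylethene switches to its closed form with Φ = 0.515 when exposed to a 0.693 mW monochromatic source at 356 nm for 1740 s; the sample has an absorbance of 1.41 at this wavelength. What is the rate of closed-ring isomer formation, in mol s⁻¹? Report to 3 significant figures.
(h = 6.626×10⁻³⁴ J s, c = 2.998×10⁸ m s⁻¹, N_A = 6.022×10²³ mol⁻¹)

Photon energy at 356 nm: hc/λ = (6.626×10⁻³⁴)(2.998×10⁸)/(356×10⁻⁹) = 5.580×10⁻¹⁹ J.
Energy delivered: (0.693 mW)(1740 s) = 1.206 J.
Photons incident: 1.206 / 5.580×10⁻¹⁹ = 2.161×10¹⁸, i.e. 2.161×10¹⁸/6.022×10²³ = 3.589×10⁻⁶ mol.
Fraction absorbed: 1 − 10^(−1.41) = 0.9611.
Photons absorbed: 0.9611 × 3.589×10⁻⁶ = 3.449×10⁻⁶ mol.
Product formed: 0.515 × 3.449×10⁻⁶ = 1.776×10⁻⁶ mol.
Rate: 1.776×10⁻⁶ / 1740 s = 1.02×10⁻⁹ mol s⁻¹.

1.02×10⁻⁹ mol s⁻¹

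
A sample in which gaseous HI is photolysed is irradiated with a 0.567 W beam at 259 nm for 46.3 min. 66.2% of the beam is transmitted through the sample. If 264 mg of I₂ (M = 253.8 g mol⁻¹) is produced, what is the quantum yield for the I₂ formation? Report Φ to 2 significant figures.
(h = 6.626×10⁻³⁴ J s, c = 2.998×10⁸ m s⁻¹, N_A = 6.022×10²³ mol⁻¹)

Product: 264 mg / 253.8 g mol⁻¹ = 0.001040 mol.
Photon energy at 259 nm: hc/λ = (6.626×10⁻³⁴)(2.998×10⁸)/(259×10⁻⁹) = 7.670×10⁻¹⁹ J.
Energy delivered: (0.567 W)(2778 s) = 1575 J.
Photons incident: 1575 / 7.670×10⁻¹⁹ = 2.053×10²¹, i.e. 2.053×10²¹/6.022×10²³ = 0.003409 mol.
Fraction absorbed: 1 − 66.2/100 = 0.3380.
Photons absorbed: 0.3380 × 0.003409 = 0.001152 mol.
Φ = 0.001040 mol / 0.001152 mol photons = 0.90.

Φ = 0.90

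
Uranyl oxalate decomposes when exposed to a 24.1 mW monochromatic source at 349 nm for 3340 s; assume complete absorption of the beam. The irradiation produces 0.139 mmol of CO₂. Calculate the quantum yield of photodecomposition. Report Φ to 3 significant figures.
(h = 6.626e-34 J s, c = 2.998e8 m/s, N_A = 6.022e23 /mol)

Product: 0.139 mmol = 1.39e-4 mol.
Photon energy at 349 nm: hc/λ = (6.626e-34)(2.998e8)/(349e-9) = 5.692e-19 J.
Energy delivered: (24.1 mW)(3340 s) = 80.49 J.
Photons incident: 80.49 / 5.692e-19 = 1.414e20, i.e. 1.414e20/6.022e23 = 2.348e-4 mol.
Φ = 1.39e-4 mol / 2.348e-4 mol photons = 0.592.

Φ = 0.592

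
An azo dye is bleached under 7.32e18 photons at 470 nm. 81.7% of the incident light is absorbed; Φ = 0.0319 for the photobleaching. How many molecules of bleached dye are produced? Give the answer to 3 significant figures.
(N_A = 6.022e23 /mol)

Moles of photons: 7.32e18 / 6.022e23 = 1.216e-5 mol.
Photons absorbed: 0.817 × 1.216e-5 = 9.935e-6 mol.
Product: Φ × n_abs = 0.0319 × 9.935e-6 = 3.169e-7 mol.
As a count: 3.169e-7 × 6.022e23 = 1.91e17.

1.91e17 molecules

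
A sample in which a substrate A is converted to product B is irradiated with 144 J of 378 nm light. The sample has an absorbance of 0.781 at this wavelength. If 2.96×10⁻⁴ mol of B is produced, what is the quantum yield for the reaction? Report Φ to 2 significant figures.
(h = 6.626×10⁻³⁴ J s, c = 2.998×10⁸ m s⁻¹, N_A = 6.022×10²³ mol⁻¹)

Photon energy at 378 nm: hc/λ = (6.626×10⁻³⁴)(2.998×10⁸)/(378×10⁻⁹) = 5.255×10⁻¹⁹ J.
Photons incident: 144 / 5.255×10⁻¹⁹ = 2.740×10²⁰, i.e. 2.740×10²⁰/6.022×10²³ = 4.550×10⁻⁴ mol.
Fraction absorbed: 1 − 10^(−0.781) = 0.8344.
Photons absorbed: 0.8344 × 4.550×10⁻⁴ = 3.797×10⁻⁴ mol.
Φ = 2.96×10⁻⁴ mol / 3.797×10⁻⁴ mol photons = 0.78.

Φ = 0.78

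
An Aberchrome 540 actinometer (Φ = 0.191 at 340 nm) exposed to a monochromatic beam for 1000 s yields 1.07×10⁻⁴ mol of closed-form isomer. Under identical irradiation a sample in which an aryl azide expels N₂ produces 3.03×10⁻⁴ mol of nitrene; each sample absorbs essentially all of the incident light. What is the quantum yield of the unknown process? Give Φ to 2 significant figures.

Φ = 0.54

Photons absorbed by the actinometer: 1.07×10⁻⁴ / 0.191 = 5.602×10⁻⁴ mol.
Φ(unknown) = 3.03×10⁻⁴ / 5.602×10⁻⁴ = 0.54.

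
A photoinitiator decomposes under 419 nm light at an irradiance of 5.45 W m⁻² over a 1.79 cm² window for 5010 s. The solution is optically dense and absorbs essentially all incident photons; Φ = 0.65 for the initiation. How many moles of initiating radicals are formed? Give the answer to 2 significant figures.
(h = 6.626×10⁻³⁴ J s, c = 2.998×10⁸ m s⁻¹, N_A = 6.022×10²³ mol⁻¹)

Photon energy at 419 nm: hc/λ = (6.626×10⁻³⁴)(2.998×10⁸)/(419×10⁻⁹) = 4.741×10⁻¹⁹ J.
Energy delivered: (5.45 W m⁻²)(1.79×10⁻⁴ m²)(5010 s) = 4.888 J.
Photons incident: 4.888 / 4.741×10⁻¹⁹ = 1.031×10¹⁹, i.e. 1.031×10¹⁹/6.022×10²³ = 1.712×10⁻⁵ mol.
Product: Φ × n_abs = 0.65 × 1.712×10⁻⁵ = 1.113×10⁻⁵ mol.

1.1×10⁻⁵ mol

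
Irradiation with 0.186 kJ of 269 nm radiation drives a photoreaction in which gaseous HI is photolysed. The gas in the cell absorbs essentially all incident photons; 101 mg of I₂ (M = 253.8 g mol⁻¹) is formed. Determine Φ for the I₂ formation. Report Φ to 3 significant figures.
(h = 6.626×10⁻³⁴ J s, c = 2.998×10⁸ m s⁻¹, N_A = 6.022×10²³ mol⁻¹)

Φ = 0.951

Product: 101 mg / 253.8 g mol⁻¹ = 3.980×10⁻⁴ mol.
Photon energy at 269 nm: hc/λ = (6.626×10⁻³⁴)(2.998×10⁸)/(269×10⁻⁹) = 7.385×10⁻¹⁹ J.
Incident energy: 0.186 kJ = 186 J.
Photons incident: 186 / 7.385×10⁻¹⁹ = 2.519×10²⁰, i.e. 2.519×10²⁰/6.022×10²³ = 4.183×10⁻⁴ mol.
Φ = 3.980×10⁻⁴ mol / 4.183×10⁻⁴ mol photons = 0.951.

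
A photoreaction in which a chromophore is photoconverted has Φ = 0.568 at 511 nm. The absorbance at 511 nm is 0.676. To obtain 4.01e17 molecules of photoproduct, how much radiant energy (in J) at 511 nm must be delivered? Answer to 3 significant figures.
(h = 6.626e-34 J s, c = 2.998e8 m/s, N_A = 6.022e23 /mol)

Product: 4.01e17 / 6.022e23 = 6.659e-7 mol.
Photons that must be absorbed: 6.659e-7 / 0.568 = 1.172e-6 mol.
Fraction absorbed: 1 − 10^(−0.676) = 0.7891.
Incident photons needed: 1.172e-6 / 0.7891 = 1.485e-6 mol.
Photon energy: hc/λ = 3.887e-19 J; per mole, 2.341e5 J mol⁻¹.
Energy required: 1.485e-6 × 2.341e5 = 0.348 J.

0.348 J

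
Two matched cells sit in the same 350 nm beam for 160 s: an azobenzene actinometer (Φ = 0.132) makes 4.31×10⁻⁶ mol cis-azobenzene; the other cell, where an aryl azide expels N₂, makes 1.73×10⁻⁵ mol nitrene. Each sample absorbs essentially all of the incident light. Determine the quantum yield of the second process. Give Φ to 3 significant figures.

Photons absorbed by the actinometer: 4.31×10⁻⁶ / 0.132 = 3.265×10⁻⁵ mol.
Φ(unknown) = 1.73×10⁻⁵ / 3.265×10⁻⁵ = 0.530.

Φ = 0.530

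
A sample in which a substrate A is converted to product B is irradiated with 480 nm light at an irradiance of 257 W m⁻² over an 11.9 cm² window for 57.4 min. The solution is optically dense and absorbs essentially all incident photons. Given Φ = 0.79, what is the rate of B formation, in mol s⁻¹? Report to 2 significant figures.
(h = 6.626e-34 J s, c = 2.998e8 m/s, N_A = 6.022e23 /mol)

9.7e-7 mol s⁻¹

Photon energy at 480 nm: hc/λ = (6.626e-34)(2.998e8)/(480e-9) = 4.138e-19 J.
Energy delivered: (257 W m⁻²)(11.9e-4 m²)(3444 s) = 1053 J.
Photons incident: 1053 / 4.138e-19 = 2.545e21, i.e. 2.545e21/6.022e23 = 0.004226 mol.
Product formed: 0.79 × 0.004226 = 0.003339 mol.
Rate: 0.003339 / 3444 s = 9.7e-7 mol s⁻¹.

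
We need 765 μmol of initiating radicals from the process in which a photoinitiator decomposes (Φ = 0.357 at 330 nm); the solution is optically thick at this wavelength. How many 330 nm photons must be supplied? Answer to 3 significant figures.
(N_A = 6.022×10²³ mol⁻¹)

1.29×10²¹ photons

Product: 765 μmol = 7.65×10⁻⁴ mol.
Photons that must be absorbed: 7.65×10⁻⁴ / 0.357 = 0.002143 mol.
Photon count: 0.002143 × 6.022×10²³ = 1.29×10²¹.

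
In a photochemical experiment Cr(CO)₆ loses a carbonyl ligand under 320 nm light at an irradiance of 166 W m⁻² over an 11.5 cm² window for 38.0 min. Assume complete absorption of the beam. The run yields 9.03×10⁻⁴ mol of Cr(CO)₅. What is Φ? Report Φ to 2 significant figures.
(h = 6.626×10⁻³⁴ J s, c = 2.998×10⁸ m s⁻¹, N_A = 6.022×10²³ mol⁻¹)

Photon energy at 320 nm: hc/λ = (6.626×10⁻³⁴)(2.998×10⁸)/(320×10⁻⁹) = 6.208×10⁻¹⁹ J.
Energy delivered: (166 W m⁻²)(11.5×10⁻⁴ m²)(2280 s) = 435.3 J.
Photons incident: 435.3 / 6.208×10⁻¹⁹ = 7.012×10²⁰, i.e. 7.012×10²⁰/6.022×10²³ = 0.001164 mol.
Φ = 9.03×10⁻⁴ mol / 0.001164 mol photons = 0.78.

Φ = 0.78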